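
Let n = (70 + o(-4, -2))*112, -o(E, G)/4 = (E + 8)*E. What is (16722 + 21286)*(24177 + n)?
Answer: 1489343480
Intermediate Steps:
o(E, G) = -4*E*(8 + E) (o(E, G) = -4*(E + 8)*E = -4*(8 + E)*E = -4*E*(8 + E))
n = 15008 (n = (70 - 4*(-4)*(8 - 4))*112 = (70 - 4*(-4)*4)*112 = (70 + 64)*112 = 134*112 = 15008)
(16722 + 21286)*(24177 + n) = (16722 + 21286)*(24177 + 15008) = 38008*39185 = 1489343480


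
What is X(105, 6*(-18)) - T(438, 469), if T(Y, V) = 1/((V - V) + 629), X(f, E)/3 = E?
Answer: -203797/629 ≈ -324.00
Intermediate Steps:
X(f, E) = 3*E
T(Y, V) = 1/629 (T(Y, V) = 1/(0 + 629) = 1/629)
X(105, 6*(-18)) - T(438, 469) = 3*(6*(-18)) - 1*1/629 = 3*(-108) - 1/629 = -324 - 1/629 = -203797/629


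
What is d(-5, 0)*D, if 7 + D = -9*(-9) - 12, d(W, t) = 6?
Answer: 372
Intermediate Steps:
D = 62 (D = -7 + (-9*(-9) - 12) = -7 + (81 - 12) = -7 + 69 = 62)
d(-5, 0)*D = 6*62 = 372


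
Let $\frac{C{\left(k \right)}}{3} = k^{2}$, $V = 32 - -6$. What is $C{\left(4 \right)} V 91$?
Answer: $165984$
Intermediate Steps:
$V = 38$ ($V = 32 + 6 = 38$)
$C{\left(k \right)} = 3 k^{2}$
$C{\left(4 \right)} V 91 = 3 \cdot 4^{2} \cdot 38 \cdot 91 = 3 \cdot 16 \cdot 38 \cdot 91 = 48 \cdot 38 \cdot 91 = 1824 \cdot 91 = 165984$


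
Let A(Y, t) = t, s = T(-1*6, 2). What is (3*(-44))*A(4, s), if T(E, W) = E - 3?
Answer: 1188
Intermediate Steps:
T(E, W) = -3 + E
s = -9 (s = -3 - 1*6 = -3 - 6 = -9)
(3*(-44))*A(4, s) = (3*(-44))*(-9) = -132*(-9) = 1188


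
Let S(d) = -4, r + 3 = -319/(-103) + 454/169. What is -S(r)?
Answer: 4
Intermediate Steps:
r = 48452/17407 (r = -3 + (-319/(-103) + 454/169) = -3 + (-319*(-1/103) + 454*(1/169)) = -3 + (319/103 + 454/169) = -3 + 100673/17407 = 48452/17407 ≈ 2.7835)
-S(r) = -1*(-4) = 4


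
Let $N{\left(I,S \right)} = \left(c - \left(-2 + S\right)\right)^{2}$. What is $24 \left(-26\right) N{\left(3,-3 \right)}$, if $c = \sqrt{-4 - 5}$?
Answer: $-9984 - 18720 i \approx -9984.0 - 18720.0 i$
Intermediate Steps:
$c = 3 i$ ($c = \sqrt{-9} = 3 i \approx 3.0 i$)
$N{\left(I,S \right)} = \left(2 - S + 3 i\right)^{2}$ ($N{\left(I,S \right)} = \left(3 i - \left(-2 + S\right)\right)^{2} = \left(2 - S + 3 i\right)^{2}$)
$24 \left(-26\right) N{\left(3,-3 \right)} = 24 \left(-26\right) \left(2 - -3 + 3 i\right)^{2} = - 624 \left(2 + 3 + 3 i\right)^{2} = - 624 \left(5 + 3 i\right)^{2}$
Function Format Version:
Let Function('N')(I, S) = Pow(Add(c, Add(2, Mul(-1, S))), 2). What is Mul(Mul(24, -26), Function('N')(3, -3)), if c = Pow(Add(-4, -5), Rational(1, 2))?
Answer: Add(-9984, Mul(-18720, I)) ≈ Add(-9984.0, Mul(-18720., I))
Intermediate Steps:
c = Mul(3, I) (c = Pow(-9, Rational(1, 2)) = Mul(3, I) ≈ Mul(3.0000, I))
Function('N')(I, S) = Pow(Add(2, Mul(-1, S), Mul(3, I)), 2) (Function('N')(I, S) = Pow(Add(Mul(3, I), Add(2, Mul(-1, S))), 2) = Pow(Add(2, Mul(-1, S), Mul(3, I)), 2))
Mul(Mul(24, -26), Function('N')(3, -3)) = Mul(Mul(24, -26), Pow(Add(2, Mul(-1, -3), Mul(3, I)), 2)) = Mul(-624, Pow(Add(2, 3, Mul(3, I)), 2)) = Mul(-624, Pow(Add(5, Mul(3, I)), 2))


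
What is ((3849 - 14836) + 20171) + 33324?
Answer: 42508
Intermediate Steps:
((3849 - 14836) + 20171) + 33324 = (-10987 + 20171) + 33324 = 9184 + 33324 = 42508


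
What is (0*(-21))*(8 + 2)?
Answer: 0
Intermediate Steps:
(0*(-21))*(8 + 2) = 0*10 = 0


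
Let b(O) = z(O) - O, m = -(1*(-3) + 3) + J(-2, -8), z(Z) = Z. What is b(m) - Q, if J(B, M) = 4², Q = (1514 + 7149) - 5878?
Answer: -2785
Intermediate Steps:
Q = 2785 (Q = 8663 - 5878 = 2785)
J(B, M) = 16
m = 16 (m = -(1*(-3) + 3) + 16 = -(-3 + 3) + 16 = -1*0 + 16 = 0 + 16 = 16)
b(O) = 0 (b(O) = O - O = 0)
b(m) - Q = 0 - 1*2785 = 0 - 2785 = -2785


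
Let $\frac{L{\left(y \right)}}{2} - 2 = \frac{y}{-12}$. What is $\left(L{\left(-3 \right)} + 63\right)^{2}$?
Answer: $\frac{18225}{4} \approx 4556.3$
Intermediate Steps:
$L{\left(y \right)} = 4 - \frac{y}{6}$ ($L{\left(y \right)} = 4 + 2 \frac{y}{-12} = 4 + 2 y \left(- \frac{1}{12}\right) = 4 + 2 \left(- \frac{y}{12}\right) = 4 - \frac{y}{6}$)
$\left(L{\left(-3 \right)} + 63\right)^{2} = \left(\left(4 - - \frac{1}{2}\right) + 63\right)^{2} = \left(\left(4 + \frac{1}{2}\right) + 63\right)^{2} = \left(\frac{9}{2} + 63\right)^{2} = \left(\frac{135}{2}\right)^{2} = \frac{18225}{4}$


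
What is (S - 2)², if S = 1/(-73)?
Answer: 21609/5329 ≈ 4.0550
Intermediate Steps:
S = -1/73 ≈ -0.013699
(S - 2)² = (-1/73 - 2)² = (-147/73)² = 21609/5329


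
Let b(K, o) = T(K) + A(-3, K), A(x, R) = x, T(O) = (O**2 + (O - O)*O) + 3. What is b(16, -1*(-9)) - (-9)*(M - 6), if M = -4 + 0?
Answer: 166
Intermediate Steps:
T(O) = 3 + O**2 (T(O) = (O**2 + 0*O) + 3 = (O**2 + 0) + 3 = O**2 + 3 = 3 + O**2)
M = -4
b(K, o) = K**2 (b(K, o) = (3 + K**2) - 3 = K**2)
b(16, -1*(-9)) - (-9)*(M - 6) = 16**2 - (-9)*(-4 - 6) = 256 - (-9)*(-10) = 256 - 1*90 = 256 - 90 = 166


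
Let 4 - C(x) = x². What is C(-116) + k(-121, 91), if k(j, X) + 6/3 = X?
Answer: -13363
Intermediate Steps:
k(j, X) = -2 + X
C(x) = 4 - x²
C(-116) + k(-121, 91) = (4 - 1*(-116)²) + (-2 + 91) = (4 - 1*13456) + 89 = (4 - 13456) + 89 = -13452 + 89 = -13363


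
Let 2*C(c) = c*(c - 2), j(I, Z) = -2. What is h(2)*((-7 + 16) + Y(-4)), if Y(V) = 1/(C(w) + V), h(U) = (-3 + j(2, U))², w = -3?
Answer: 1625/7 ≈ 232.14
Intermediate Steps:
h(U) = 25 (h(U) = (-3 - 2)² = (-5)² = 25)
C(c) = c*(-2 + c)/2 (C(c) = (c*(c - 2))/2 = (c*(-2 + c))/2 = c*(-2 + c)/2)
Y(V) = 1/(15/2 + V) (Y(V) = 1/((½)*(-3)*(-2 - 3) + V) = 1/((½)*(-3)*(-5) + V) = 1/(15/2 + V))
h(2)*((-7 + 16) + Y(-4)) = 25*((-7 + 16) + 2/(15 + 2*(-4))) = 25*(9 + 2/(15 - 8)) = 25*(9 + 2/7) = 25*(65/7) = 1625/7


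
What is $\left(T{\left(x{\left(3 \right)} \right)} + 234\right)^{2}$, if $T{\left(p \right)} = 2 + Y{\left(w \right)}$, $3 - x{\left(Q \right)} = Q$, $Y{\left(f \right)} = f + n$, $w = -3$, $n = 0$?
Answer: $54289$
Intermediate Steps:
$Y{\left(f \right)} = f$ ($Y{\left(f \right)} = f + 0 = f$)
$x{\left(Q \right)} = 3 - Q$
$T{\left(p \right)} = -1$ ($T{\left(p \right)} = 2 - 3 = -1$)
$\left(T{\left(x{\left(3 \right)} \right)} + 234\right)^{2} = \left(-1 + 234\right)^{2} = 233^{2} = 54289$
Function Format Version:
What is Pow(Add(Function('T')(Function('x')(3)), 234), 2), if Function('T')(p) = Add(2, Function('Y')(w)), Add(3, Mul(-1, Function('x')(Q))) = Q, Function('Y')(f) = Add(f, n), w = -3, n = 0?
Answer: 54289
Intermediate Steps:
Function('Y')(f) = f (Function('Y')(f) = Add(f, 0) = f)
Function('x')(Q) = Add(3, Mul(-1, Q))
Function('T')(p) = -1 (Function('T')(p) = Add(2, -3) = -1)
Pow(Add(Function('T')(Function('x')(3)), 234), 2) = Pow(Add(-1, 234), 2) = Pow(233, 2) = 54289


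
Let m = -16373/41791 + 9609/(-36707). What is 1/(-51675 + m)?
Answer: -1534022237/79271601670405 ≈ -1.9351e-5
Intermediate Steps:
m = -1002573430/1534022237 (m = -16373*1/41791 + 9609*(-1/36707) = -16373/41791 - 9609/36707 = -1002573430/1534022237 ≈ -0.65356)
1/(-51675 + m) = 1/(-51675 - 1002573430/1534022237) = 1/(-79271601670405/1534022237) = -1534022237/79271601670405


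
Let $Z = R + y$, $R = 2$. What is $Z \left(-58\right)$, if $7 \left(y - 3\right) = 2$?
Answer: $- \frac{2146}{7} \approx -306.57$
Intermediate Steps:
$y = \frac{23}{7}$ ($y = 3 + \frac{1}{7} \cdot 2 = 3 + \frac{2}{7} = \frac{23}{7} \approx 3.2857$)
$Z = \frac{37}{7}$ ($Z = 2 + \frac{23}{7} = \frac{37}{7} \approx 5.2857$)
$Z \left(-58\right) = \frac{37}{7} \left(-58\right) = - \frac{2146}{7}$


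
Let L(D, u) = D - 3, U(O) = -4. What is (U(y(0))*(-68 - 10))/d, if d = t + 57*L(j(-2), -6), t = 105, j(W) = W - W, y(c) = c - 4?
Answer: -52/11 ≈ -4.7273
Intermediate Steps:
y(c) = -4 + c
j(W) = 0
L(D, u) = -3 + D
d = -66 (d = 105 + 57*(-3 + 0) = 105 + 57*(-3) = 105 - 171 = -66)
(U(y(0))*(-68 - 10))/d = -4*(-68 - 10)/(-66) = -4*(-78)*(-1/66) = 312*(-1/66) = -52/11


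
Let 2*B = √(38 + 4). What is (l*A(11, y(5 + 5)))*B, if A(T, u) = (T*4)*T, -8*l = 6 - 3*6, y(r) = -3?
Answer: 363*√42 ≈ 2352.5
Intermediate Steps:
B = √42/2 (B = √(38 + 4)/2 = √42/2 ≈ 3.2404)
l = 3/2 (l = -(6 - 3*6)/8 = -(6 - 18)/8 = -⅛*(-12) = 3/2 ≈ 1.5000)
A(T, u) = 4*T² (A(T, u) = (4*T)*T = 4*T²)
(l*A(11, y(5 + 5)))*B = (3*(4*11²)/2)*(√42/2) = (3*(4*121)/2)*(√42/2) = ((3/2)*484)*(√42/2) = 726*(√42/2) = 363*√42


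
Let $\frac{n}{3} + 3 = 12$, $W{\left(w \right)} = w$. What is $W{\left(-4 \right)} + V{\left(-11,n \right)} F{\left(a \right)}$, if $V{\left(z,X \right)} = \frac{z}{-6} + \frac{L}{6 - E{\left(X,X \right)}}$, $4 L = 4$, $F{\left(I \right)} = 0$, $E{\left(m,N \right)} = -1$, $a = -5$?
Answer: $-4$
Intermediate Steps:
$n = 27$ ($n = -9 + 3 \cdot 12 = -9 + 36 = 27$)
$L = 1$ ($L = \frac{1}{4} \cdot 4 = 1$)
$V{\left(z,X \right)} = \frac{1}{7} - \frac{z}{6}$ ($V{\left(z,X \right)} = \frac{z}{-6} + 1 \frac{1}{6 - -1} = z \left(- \frac{1}{6}\right) + 1 \frac{1}{6 + 1} = - \frac{z}{6} + 1 \cdot \frac{1}{7} = - \frac{z}{6} + \frac{1}{7} = \frac{1}{7} - \frac{z}{6}$)
$W{\left(-4 \right)} + V{\left(-11,n \right)} F{\left(a \right)} = -4 + \left(\frac{1}{7} - - \frac{11}{6}\right) 0 = -4 + \left(\frac{1}{7} + \frac{11}{6}\right) 0 = -4 + \frac{83}{42} \cdot 0 = -4 + 0 = -4$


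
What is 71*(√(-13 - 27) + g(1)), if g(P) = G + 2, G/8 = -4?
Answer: -2130 + 142*I*√10 ≈ -2130.0 + 449.04*I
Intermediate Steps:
G = -32 (G = 8*(-4) = -32)
g(P) = -30 (g(P) = -32 + 2 = -30)
71*(√(-13 - 27) + g(1)) = 71*(√(-13 - 27) - 30) = 71*(√(-40) - 30) = 71*(2*I*√10 - 30) = 71*(-30 + 2*I*√10) = -2130 + 142*I*√10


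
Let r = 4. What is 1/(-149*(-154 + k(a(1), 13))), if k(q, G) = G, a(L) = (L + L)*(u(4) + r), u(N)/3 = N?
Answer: 1/21009 ≈ 4.7599e-5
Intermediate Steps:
u(N) = 3*N
a(L) = 32*L (a(L) = (L + L)*(3*4 + 4) = (2*L)*(12 + 4) = (2*L)*16 = 32*L)
1/(-149*(-154 + k(a(1), 13))) = 1/(-149*(-154 + 13)) = 1/(-149*(-141)) = 1/21009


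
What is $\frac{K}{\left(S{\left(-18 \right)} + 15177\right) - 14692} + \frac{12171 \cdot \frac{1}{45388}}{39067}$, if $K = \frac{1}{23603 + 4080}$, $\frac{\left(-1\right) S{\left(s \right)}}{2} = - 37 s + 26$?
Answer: $\frac{301126710911}{44128986495392932} \approx 6.8238 \cdot 10^{-6}$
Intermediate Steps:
$S{\left(s \right)} = -52 + 74 s$ ($S{\left(s \right)} = - 2 \left(- 37 s + 26\right) = - 2 \left(26 - 37 s\right) = -52 + 74 s$)
$K = \frac{1}{27683} \approx 3.6123 \cdot 10^{-5}$
$\frac{K}{\left(S{\left(-18 \right)} + 15177\right) - 14692} + \frac{12171 \cdot \frac{1}{45388}}{39067} = \frac{1}{27683 \left(\left(\left(-52 + 74 \left(-18\right)\right) + 15177\right) - 14692\right)} + \frac{12171 \cdot \frac{1}{45388}}{39067} = \frac{1}{27683 \left(\left(\left(-52 - 1332\right) + 15177\right) - 14692\right)} + 12171 \cdot \frac{1}{45388} \cdot \frac{1}{39067} = \frac{1}{27683 \left(\left(-1384 + 15177\right) - 14692\right)} + \frac{12171}{45388} \cdot \frac{1}{39067} = \frac{1}{27683 \left(13793 - 14692\right)} + \frac{12171}{1773172996} = \frac{1}{27683 \left(-899\right)} + \frac{12171}{1773172996} = \frac{1}{27683} \left(- \frac{1}{899}\right) + \frac{12171}{1773172996} = - \frac{1}{24887017} + \frac{12171}{1773172996} = \frac{301126710911}{44128986495392932}$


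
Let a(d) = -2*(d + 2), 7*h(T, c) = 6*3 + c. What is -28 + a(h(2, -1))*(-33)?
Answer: 1850/7 ≈ 264.29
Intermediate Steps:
h(T, c) = 18/7 + c/7 (h(T, c) = (6*3 + c)/7 = (18 + c)/7 = 18/7 + c/7)
a(d) = -4 - 2*d (a(d) = -2*(2 + d) = -4 - 2*d)
-28 + a(h(2, -1))*(-33) = -28 + (-4 - 2*(18/7 + (⅐)*(-1)))*(-33) = -28 + (-4 - 2*(18/7 - ⅐))*(-33) = -28 + (-4 - 2*17/7)*(-33) = -28 + (-4 - 34/7)*(-33) = -28 - 62/7*(-33) = -28 + 2046/7 = 1850/7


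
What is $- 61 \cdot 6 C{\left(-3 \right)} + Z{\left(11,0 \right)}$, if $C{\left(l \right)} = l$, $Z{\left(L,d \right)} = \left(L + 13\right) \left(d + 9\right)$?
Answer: $1314$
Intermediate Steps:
$Z{\left(L,d \right)} = \left(9 + d\right) \left(13 + L\right)$ ($Z{\left(L,d \right)} = \left(13 + L\right) \left(9 + d\right) = \left(9 + d\right) \left(13 + L\right)$)
$- 61 \cdot 6 C{\left(-3 \right)} + Z{\left(11,0 \right)} = - 61 \cdot 6 \left(-3\right) + \left(117 + 9 \cdot 11 + 13 \cdot 0 + 11 \cdot 0\right) = \left(-61\right) \left(-18\right) + \left(117 + 99 + 0 + 0\right) = 1098 + 216 = 1314$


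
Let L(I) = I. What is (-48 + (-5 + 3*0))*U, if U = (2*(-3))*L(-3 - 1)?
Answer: -1272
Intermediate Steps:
U = 24 (U = (2*(-3))*(-3 - 1) = -6*(-4) = 24)
(-48 + (-5 + 3*0))*U = (-48 + (-5 + 3*0))*24 = (-48 + (-5 + 0))*24 = (-48 - 5)*24 = -53*24 = -1272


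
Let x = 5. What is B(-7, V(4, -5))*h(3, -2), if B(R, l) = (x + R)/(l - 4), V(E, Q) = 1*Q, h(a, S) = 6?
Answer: 4/3 ≈ 1.3333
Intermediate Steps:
V(E, Q) = Q
B(R, l) = (5 + R)/(-4 + l) (B(R, l) = (5 + R)/(l - 4) = (5 + R)/(-4 + l))
B(-7, V(4, -5))*h(3, -2) = ((5 - 7)/(-4 - 5))*6 = (-2/(-9))*6 = -⅑*(-2)*6 = (2/9)*6 = 4/3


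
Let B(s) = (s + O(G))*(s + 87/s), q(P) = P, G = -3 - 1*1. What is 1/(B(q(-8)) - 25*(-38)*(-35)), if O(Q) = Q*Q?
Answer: -1/33401 ≈ -2.9939e-5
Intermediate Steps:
G = -4 (G = -3 - 1 = -4)
O(Q) = Q**2
B(s) = (16 + s)*(s + 87/s) (B(s) = (s + (-4)**2)*(s + 87/s) = (s + 16)*(s + 87/s) = (16 + s)*(s + 87/s))
1/(B(q(-8)) - 25*(-38)*(-35)) = 1/((87 + (-8)**2 + 16*(-8) + 1392/(-8)) - 25*(-38)*(-35)) = 1/((87 + 64 - 128 + 1392*(-1/8)) + 950*(-35)) = 1/((87 + 64 - 128 - 174) - 33250) = 1/(-151 - 33250) = 1/(-33401) = -1/33401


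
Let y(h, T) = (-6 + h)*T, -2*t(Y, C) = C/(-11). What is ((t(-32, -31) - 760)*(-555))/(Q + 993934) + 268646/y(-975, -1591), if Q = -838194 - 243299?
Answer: -13992691384147/3006510055758 ≈ -4.6541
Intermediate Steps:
Q = -1081493
t(Y, C) = C/22 (t(Y, C) = -C/(2*(-11)) = -C*(-1)/(2*11) = -(-1)*C/22 = C/22)
y(h, T) = T*(-6 + h)
((t(-32, -31) - 760)*(-555))/(Q + 993934) + 268646/y(-975, -1591) = (((1/22)*(-31) - 760)*(-555))/(-1081493 + 993934) + 268646/((-1591*(-6 - 975))) = ((-31/22 - 760)*(-555))/(-87559) + 268646/((-1591*(-981))) = -16751/22*(-555)*(-1/87559) + 268646/1560771 = (9296805/22)*(-1/87559) + 268646*(1/1560771) = -9296805/1926298 + 268646/1560771 = -13992691384147/3006510055758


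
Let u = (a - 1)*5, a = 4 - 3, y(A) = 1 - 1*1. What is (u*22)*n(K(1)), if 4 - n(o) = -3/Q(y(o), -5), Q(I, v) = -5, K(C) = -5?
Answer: 0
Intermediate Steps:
y(A) = 0 (y(A) = 1 - 1 = 0)
a = 1
u = 0 (u = (1 - 1)*5 = 0*5 = 0)
n(o) = 17/5 (n(o) = 4 - (-3)/(-5) = 4 - (-3)*(-1)/5 = 4 - 1*⅗ = 4 - ⅗ = 17/5)
(u*22)*n(K(1)) = (0*22)*(17/5) = 0*(17/5) = 0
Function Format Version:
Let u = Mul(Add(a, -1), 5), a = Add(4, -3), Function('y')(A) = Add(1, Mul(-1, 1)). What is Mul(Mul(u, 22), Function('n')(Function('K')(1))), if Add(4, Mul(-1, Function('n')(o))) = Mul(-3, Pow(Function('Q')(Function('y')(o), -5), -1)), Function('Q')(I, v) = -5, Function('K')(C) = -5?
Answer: 0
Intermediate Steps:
Function('y')(A) = 0 (Function('y')(A) = Add(1, -1) = 0)
a = 1
u = 0 (u = Mul(Add(1, -1), 5) = Mul(0, 5) = 0)
Function('n')(o) = Rational(17, 5) (Function('n')(o) = Add(4, Mul(-1, Mul(-3, Pow(-5, -1)))) = Add(4, Mul(-1, Mul(-3, Rational(-1, 5)))) = Add(4, Mul(-1, Rational(3, 5))) = Add(4, Rational(-3, 5)) = Rational(17, 5))
Mul(Mul(u, 22), Function('n')(Function('K')(1))) = Mul(Mul(0, 22), Rational(17, 5)) = Mul(0, Rational(17, 5)) = 0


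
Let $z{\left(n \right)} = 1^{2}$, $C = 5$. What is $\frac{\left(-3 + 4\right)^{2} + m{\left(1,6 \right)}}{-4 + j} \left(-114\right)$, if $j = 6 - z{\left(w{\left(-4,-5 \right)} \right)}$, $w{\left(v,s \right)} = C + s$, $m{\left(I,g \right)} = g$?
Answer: $-798$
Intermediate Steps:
$w{\left(v,s \right)} = 5 + s$
$z{\left(n \right)} = 1$
$j = 5$ ($j = 6 - 1 = 5$)
$\frac{\left(-3 + 4\right)^{2} + m{\left(1,6 \right)}}{-4 + j} \left(-114\right) = \frac{\left(-3 + 4\right)^{2} + 6}{-4 + 5} \left(-114\right) = \frac{1^{2} + 6}{1} \left(-114\right) = \left(1 + 6\right) 1 \left(-114\right) = 7 \cdot 1 \left(-114\right) = 7 \left(-114\right) = -798$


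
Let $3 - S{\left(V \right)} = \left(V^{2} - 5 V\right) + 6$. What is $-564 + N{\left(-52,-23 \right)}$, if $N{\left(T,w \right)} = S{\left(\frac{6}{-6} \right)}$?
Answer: $-573$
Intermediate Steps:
$S{\left(V \right)} = -3 - V^{2} + 5 V$ ($S{\left(V \right)} = 3 - \left(\left(V^{2} - 5 V\right) + 6\right) = 3 - \left(6 + V^{2} - 5 V\right) = -3 - V^{2} + 5 V$)
$N{\left(T,w \right)} = -9$ ($N{\left(T,w \right)} = -3 - \left(\frac{6}{-6}\right)^{2} + 5 \frac{6}{-6} = -3 - \left(6 \left(- \frac{1}{6}\right)\right)^{2} + 5 \cdot 6 \left(- \frac{1}{6}\right) = -3 - \left(-1\right)^{2} + 5 \left(-1\right) = -3 - 1 - 5 = -9$)
$-564 + N{\left(-52,-23 \right)} = -564 - 9 = -573$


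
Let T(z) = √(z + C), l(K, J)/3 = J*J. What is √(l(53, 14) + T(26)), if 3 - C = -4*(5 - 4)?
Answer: √(588 + √33) ≈ 24.367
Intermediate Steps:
C = 7 (C = 3 - (-4)*(5 - 4) = 3 - (-4) = 3 - 1*(-4) = 3 + 4 = 7)
l(K, J) = 3*J² (l(K, J) = 3*(J*J) = 3*J²)
T(z) = √(7 + z) (T(z) = √(z + 7) = √(7 + z))
√(l(53, 14) + T(26)) = √(3*14² + √(7 + 26)) = √(3*196 + √33) = √(588 + √33)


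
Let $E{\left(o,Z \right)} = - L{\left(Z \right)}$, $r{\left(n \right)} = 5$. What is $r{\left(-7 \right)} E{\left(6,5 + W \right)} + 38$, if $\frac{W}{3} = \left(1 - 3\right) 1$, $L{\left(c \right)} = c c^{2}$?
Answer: $43$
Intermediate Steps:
$L{\left(c \right)} = c^{3}$
$W = -6$ ($W = 3 \left(1 - 3\right) 1 = 3 \left(\left(-2\right) 1\right) = 3 \left(-2\right) = -6$)
$E{\left(o,Z \right)} = - Z^{3}$
$r{\left(-7 \right)} E{\left(6,5 + W \right)} + 38 = 5 \left(- \left(5 - 6\right)^{3}\right) + 38 = 5 \left(- \left(-1\right)^{3}\right) + 38 = 5 \left(\left(-1\right) \left(-1\right)\right) + 38 = 5 \cdot 1 + 38 = 5 + 38 = 43$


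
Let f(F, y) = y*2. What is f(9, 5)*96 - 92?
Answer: 868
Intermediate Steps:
f(F, y) = 2*y
f(9, 5)*96 - 92 = (2*5)*96 - 92 = 10*96 - 92 = 960 - 92 = 868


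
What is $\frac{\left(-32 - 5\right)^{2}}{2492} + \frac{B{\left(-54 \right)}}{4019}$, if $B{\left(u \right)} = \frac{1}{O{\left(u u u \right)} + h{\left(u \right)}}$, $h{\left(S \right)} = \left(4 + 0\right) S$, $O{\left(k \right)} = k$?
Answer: $\frac{216889272997}{394805018160} \approx 0.54936$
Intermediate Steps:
$h{\left(S \right)} = 4 S$
$B{\left(u \right)} = \frac{1}{u^{3} + 4 u}$ ($B{\left(u \right)} = \frac{1}{u u u + 4 u} = \frac{1}{u^{2} u + 4 u} = \frac{1}{u^{3} + 4 u}$)
$\frac{\left(-32 - 5\right)^{2}}{2492} + \frac{B{\left(-54 \right)}}{4019} = \frac{\left(-32 - 5\right)^{2}}{2492} + \frac{\frac{1}{-54} \frac{1}{4 + \left(-54\right)^{2}}}{4019} = \left(-37\right)^{2} \cdot \frac{1}{2492} + - \frac{1}{54 \left(4 + 2916\right)} \frac{1}{4019} = 1369 \cdot \frac{1}{2492} + - \frac{1}{54 \cdot 2920} \cdot \frac{1}{4019} = \frac{1369}{2492} + \left(- \frac{1}{54}\right) \frac{1}{2920} \cdot \frac{1}{4019} = \frac{1369}{2492} - \frac{1}{633715920} = \frac{216889272997}{394805018160}$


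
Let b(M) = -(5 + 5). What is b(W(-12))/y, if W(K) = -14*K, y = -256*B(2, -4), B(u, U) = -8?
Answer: -5/1024 ≈ -0.0048828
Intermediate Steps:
y = 2048 (y = -256*(-8) = 2048)
b(M) = -10 (b(M) = -1*10 = -10)
b(W(-12))/y = -10/2048 = -10*1/2048 = -5/1024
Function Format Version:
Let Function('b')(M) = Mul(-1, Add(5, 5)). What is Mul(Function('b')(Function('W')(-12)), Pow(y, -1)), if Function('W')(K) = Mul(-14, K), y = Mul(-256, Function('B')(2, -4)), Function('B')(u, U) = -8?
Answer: Rational(-5, 1024) ≈ -0.0048828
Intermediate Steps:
y = 2048 (y = Mul(-256, -8) = 2048)
Function('b')(M) = -10 (Function('b')(M) = Mul(-1, 10) = -10)
Mul(Function('b')(Function('W')(-12)), Pow(y, -1)) = Mul(-10, Pow(2048, -1)) = Mul(-10, Rational(1, 2048)) = Rational(-5, 1024)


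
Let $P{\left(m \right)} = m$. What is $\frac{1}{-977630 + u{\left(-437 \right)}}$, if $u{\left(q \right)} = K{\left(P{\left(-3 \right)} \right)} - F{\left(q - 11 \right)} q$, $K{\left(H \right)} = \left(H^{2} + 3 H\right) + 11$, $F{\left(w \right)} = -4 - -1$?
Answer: $- \frac{1}{978930} \approx -1.0215 \cdot 10^{-6}$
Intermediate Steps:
$F{\left(w \right)} = -3$ ($F{\left(w \right)} = -4 + 1 = -3$)
$K{\left(H \right)} = 11 + H^{2} + 3 H$
$u{\left(q \right)} = 11 + 3 q$ ($u{\left(q \right)} = \left(11 + \left(-3\right)^{2} + 3 \left(-3\right)\right) - - 3 q = \left(11 + 9 - 9\right) + 3 q = 11 + 3 q$)
$\frac{1}{-977630 + u{\left(-437 \right)}} = \frac{1}{-977630 + \left(11 + 3 \left(-437\right)\right)} = \frac{1}{-977630 + \left(11 - 1311\right)} = \frac{1}{-977630 - 1300} = \frac{1}{-978930} = - \frac{1}{978930}$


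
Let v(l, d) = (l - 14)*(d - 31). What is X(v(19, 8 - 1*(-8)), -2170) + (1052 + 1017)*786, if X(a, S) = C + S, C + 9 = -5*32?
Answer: 1623895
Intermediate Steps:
v(l, d) = (-31 + d)*(-14 + l) (v(l, d) = (-14 + l)*(-31 + d) = (-31 + d)*(-14 + l))
C = -169 (C = -9 - 5*32 = -9 - 160 = -169)
X(a, S) = -169 + S
X(v(19, 8 - 1*(-8)), -2170) + (1052 + 1017)*786 = (-169 - 2170) + (1052 + 1017)*786 = -2339 + 2069*786 = -2339 + 1626234 = 1623895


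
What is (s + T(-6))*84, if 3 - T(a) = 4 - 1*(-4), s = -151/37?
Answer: -28224/37 ≈ -762.81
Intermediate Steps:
s = -151/37 (s = -151*1/37 = -151/37 ≈ -4.0811)
T(a) = -5 (T(a) = 3 - (4 - 1*(-4)) = 3 - (4 + 4) = 3 - 1*8 = 3 - 8 = -5)
(s + T(-6))*84 = (-151/37 - 5)*84 = -336/37*84 = -28224/37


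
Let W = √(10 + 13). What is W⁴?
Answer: 529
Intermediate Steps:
W = √23 ≈ 4.7958
W⁴ = (√23)⁴ = 529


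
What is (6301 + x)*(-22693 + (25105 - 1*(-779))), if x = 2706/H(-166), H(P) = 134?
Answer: 1351452320/67 ≈ 2.0171e+7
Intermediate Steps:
x = 1353/67 (x = 2706/134 = 2706*(1/134) = 1353/67 ≈ 20.194)
(6301 + x)*(-22693 + (25105 - 1*(-779))) = (6301 + 1353/67)*(-22693 + (25105 - 1*(-779))) = 423520*(-22693 + (25105 + 779))/67 = 423520*(-22693 + 25884)/67 = (423520/67)*3191 = 1351452320/67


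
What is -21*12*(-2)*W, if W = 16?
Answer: 8064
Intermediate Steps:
-21*12*(-2)*W = -21*12*(-2)*16 = -(-504)*16 = -21*(-384) = 8064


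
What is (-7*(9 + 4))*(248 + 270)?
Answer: -47138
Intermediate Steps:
(-7*(9 + 4))*(248 + 270) = -7*13*518 = -91*518 = -47138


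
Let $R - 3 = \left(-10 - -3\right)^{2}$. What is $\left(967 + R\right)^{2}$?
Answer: $1038361$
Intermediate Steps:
$R = 52$ ($R = 3 + \left(-10 - -3\right)^{2} = 3 + \left(-10 + 3\right)^{2} = 3 + \left(-7\right)^{2} = 3 + 49 = 52$)
$\left(967 + R\right)^{2} = \left(967 + 52\right)^{2} = 1019^{2} = 1038361$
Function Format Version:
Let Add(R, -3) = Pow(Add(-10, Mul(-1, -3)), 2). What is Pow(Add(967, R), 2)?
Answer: 1038361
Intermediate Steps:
R = 52 (R = Add(3, Pow(Add(-10, Mul(-1, -3)), 2)) = Add(3, Pow(Add(-10, 3), 2)) = Add(3, Pow(-7, 2)) = Add(3, 49) = 52)
Pow(Add(967, R), 2) = Pow(Add(967, 52), 2) = Pow(1019, 2) = 1038361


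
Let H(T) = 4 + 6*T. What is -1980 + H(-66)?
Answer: -2372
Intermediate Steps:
-1980 + H(-66) = -1980 + (4 + 6*(-66)) = -1980 + (4 - 396) = -1980 - 392 = -2372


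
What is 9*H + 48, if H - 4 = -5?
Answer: 39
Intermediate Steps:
H = -1 (H = 4 - 5 = -1)
9*H + 48 = 9*(-1) + 48 = -9 + 48 = 39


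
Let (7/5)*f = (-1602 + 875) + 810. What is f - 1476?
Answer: -9917/7 ≈ -1416.7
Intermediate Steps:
f = 415/7 (f = 5*((-1602 + 875) + 810)/7 = 5*(-727 + 810)/7 = (5/7)*83 = 415/7 ≈ 59.286)
f - 1476 = 415/7 - 1476 = -9917/7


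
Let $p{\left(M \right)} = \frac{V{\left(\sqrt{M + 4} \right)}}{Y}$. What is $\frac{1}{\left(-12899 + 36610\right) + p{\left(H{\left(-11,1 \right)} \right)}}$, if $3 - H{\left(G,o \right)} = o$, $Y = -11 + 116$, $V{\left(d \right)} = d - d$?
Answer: $\frac{1}{23711} \approx 4.2175 \cdot 10^{-5}$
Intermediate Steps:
$V{\left(d \right)} = 0$
$Y = 105$
$H{\left(G,o \right)} = 3 - o$
$p{\left(M \right)} = 0$ ($p{\left(M \right)} = \frac{0}{105} = 0 \cdot \frac{1}{105} = 0$)
$\frac{1}{\left(-12899 + 36610\right) + p{\left(H{\left(-11,1 \right)} \right)}} = \frac{1}{\left(-12899 + 36610\right) + 0} = \frac{1}{23711 + 0} = \frac{1}{23711}$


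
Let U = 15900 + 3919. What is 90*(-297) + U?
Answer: -6911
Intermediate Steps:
U = 19819
90*(-297) + U = 90*(-297) + 19819 = -26730 + 19819 = -6911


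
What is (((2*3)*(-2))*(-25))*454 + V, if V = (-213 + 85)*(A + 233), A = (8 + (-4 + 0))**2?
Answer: 104328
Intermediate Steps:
A = 16 (A = (8 - 4)**2 = 4**2 = 16)
V = -31872 (V = (-213 + 85)*(16 + 233) = -128*249 = -31872)
(((2*3)*(-2))*(-25))*454 + V = (((2*3)*(-2))*(-25))*454 - 31872 = ((6*(-2))*(-25))*454 - 31872 = -12*(-25)*454 - 31872 = 300*454 - 31872 = 136200 - 31872 = 104328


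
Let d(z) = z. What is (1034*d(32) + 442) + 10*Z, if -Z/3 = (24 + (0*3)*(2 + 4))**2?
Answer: 16250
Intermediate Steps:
Z = -1728 (Z = -3*(24 + (0*3)*(2 + 4))**2 = -3*(24 + 0*6)**2 = -3*(24 + 0)**2 = -3*24**2 = -3*576 = -1728)
(1034*d(32) + 442) + 10*Z = (1034*32 + 442) + 10*(-1728) = (33088 + 442) - 17280 = 33530 - 17280 = 16250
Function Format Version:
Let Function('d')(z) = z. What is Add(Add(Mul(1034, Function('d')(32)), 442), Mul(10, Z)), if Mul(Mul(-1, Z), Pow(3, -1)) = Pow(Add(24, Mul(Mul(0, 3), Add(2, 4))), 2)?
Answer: 16250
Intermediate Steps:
Z = -1728 (Z = Mul(-3, Pow(Add(24, Mul(Mul(0, 3), Add(2, 4))), 2)) = Mul(-3, Pow(Add(24, Mul(0, 6)), 2)) = Mul(-3, Pow(Add(24, 0), 2)) = Mul(-3, Pow(24, 2)) = Mul(-3, 576) = -1728)
Add(Add(Mul(1034, Function('d')(32)), 442), Mul(10, Z)) = Add(Add(Mul(1034, 32), 442), Mul(10, -1728)) = Add(Add(33088, 442), -17280) = Add(33530, -17280) = 16250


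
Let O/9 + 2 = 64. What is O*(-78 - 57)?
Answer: -75330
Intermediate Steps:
O = 558 (O = -18 + 9*64 = -18 + 576 = 558)
O*(-78 - 57) = 558*(-78 - 57) = 558*(-135) = -75330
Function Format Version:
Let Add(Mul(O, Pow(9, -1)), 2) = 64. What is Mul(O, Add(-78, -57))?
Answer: -75330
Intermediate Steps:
O = 558 (O = Add(-18, Mul(9, 64)) = Add(-18, 576) = 558)
Mul(O, Add(-78, -57)) = Mul(558, Add(-78, -57)) = Mul(558, -135) = -75330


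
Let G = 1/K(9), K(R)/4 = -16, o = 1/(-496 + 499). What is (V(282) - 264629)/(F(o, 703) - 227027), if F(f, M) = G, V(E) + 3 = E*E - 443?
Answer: 11875264/14529729 ≈ 0.81731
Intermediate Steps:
o = 1/3 ≈ 0.33333
K(R) = -64 (K(R) = 4*(-16) = -64)
V(E) = -446 + E**2 (V(E) = -3 + (E*E - 443) = -3 + (E**2 - 443) = -3 + (-443 + E**2) = -446 + E**2)
G = -1/64 (G = 1/(-64) = -1/64 ≈ -0.015625)
F(f, M) = -1/64
(V(282) - 264629)/(F(o, 703) - 227027) = ((-446 + 282**2) - 264629)/(-1/64 - 227027) = ((-446 + 79524) - 264629)/(-14529729/64) = (79078 - 264629)*(-64/14529729) = -185551*(-64/14529729) = 11875264/14529729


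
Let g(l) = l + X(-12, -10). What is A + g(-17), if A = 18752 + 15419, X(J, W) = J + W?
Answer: 34132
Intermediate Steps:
g(l) = -22 + l (g(l) = l + (-12 - 10) = l - 22 = -22 + l)
A = 34171
A + g(-17) = 34171 + (-22 - 17) = 34171 - 39 = 34132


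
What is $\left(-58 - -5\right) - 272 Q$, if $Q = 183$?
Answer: $-49829$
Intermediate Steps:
$\left(-58 - -5\right) - 272 Q = \left(-58 - -5\right) - 49776 = \left(-58 + 5\right) - 49776 = -53 - 49776 = -49829$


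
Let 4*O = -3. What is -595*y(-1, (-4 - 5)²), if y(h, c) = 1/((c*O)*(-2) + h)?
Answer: -1190/241 ≈ -4.9378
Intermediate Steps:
O = -¾ (O = (¼)*(-3) = -¾ ≈ -0.75000)
y(h, c) = 1/(h + 3*c/2) (y(h, c) = 1/((c*(-¾))*(-2) + h) = 1/(-3*c/4*(-2) + h) = 1/(3*c/2 + h) = 1/(h + 3*c/2))
-595*y(-1, (-4 - 5)²) = -1190/(2*(-1) + 3*(-4 - 5)²) = -1190/(-2 + 3*(-9)²) = -1190/(-2 + 3*81) = -1190/(-2 + 243) = -1190/241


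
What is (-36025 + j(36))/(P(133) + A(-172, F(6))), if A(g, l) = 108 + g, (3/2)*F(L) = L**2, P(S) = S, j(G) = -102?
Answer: -36127/69 ≈ -523.58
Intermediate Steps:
F(L) = 2*L**2/3
(-36025 + j(36))/(P(133) + A(-172, F(6))) = (-36025 - 102)/(133 + (108 - 172)) = -36127/(133 - 64) = -36127/69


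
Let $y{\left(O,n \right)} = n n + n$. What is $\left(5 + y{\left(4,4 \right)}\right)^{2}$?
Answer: $625$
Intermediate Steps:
$y{\left(O,n \right)} = n + n^{2}$ ($y{\left(O,n \right)} = n^{2} + n = n + n^{2}$)
$\left(5 + y{\left(4,4 \right)}\right)^{2} = \left(5 + 4 \left(1 + 4\right)\right)^{2} = \left(5 + 4 \cdot 5\right)^{2} = \left(5 + 20\right)^{2} = 25^{2} = 625$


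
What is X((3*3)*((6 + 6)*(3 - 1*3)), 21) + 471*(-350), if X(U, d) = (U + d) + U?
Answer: -164829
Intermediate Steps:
X(U, d) = d + 2*U
X((3*3)*((6 + 6)*(3 - 1*3)), 21) + 471*(-350) = (21 + 2*((3*3)*((6 + 6)*(3 - 1*3)))) + 471*(-350) = (21 + 2*(9*(12*(3 - 3)))) - 164850 = (21 + 2*(9*(12*0))) - 164850 = (21 + 2*(9*0)) - 164850 = (21 + 2*0) - 164850 = (21 + 0) - 164850 = 21 - 164850 = -164829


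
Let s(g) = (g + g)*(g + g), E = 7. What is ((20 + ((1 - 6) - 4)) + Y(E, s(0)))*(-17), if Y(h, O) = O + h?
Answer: -306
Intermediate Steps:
s(g) = 4*g² (s(g) = (2*g)*(2*g) = 4*g²)
((20 + ((1 - 6) - 4)) + Y(E, s(0)))*(-17) = ((20 + ((1 - 6) - 4)) + (4*0² + 7))*(-17) = ((20 + (-5 - 4)) + (4*0 + 7))*(-17) = ((20 - 9) + (0 + 7))*(-17) = (11 + 7)*(-17) = 18*(-17) = -306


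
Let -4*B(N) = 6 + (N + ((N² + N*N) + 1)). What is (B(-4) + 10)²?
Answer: 25/16 ≈ 1.5625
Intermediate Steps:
B(N) = -7/4 - N²/2 - N/4 (B(N) = -(6 + (N + ((N² + N*N) + 1)))/4 = -(6 + (N + ((N² + N²) + 1)))/4 = -(6 + (N + (2*N² + 1)))/4 = -(6 + (N + (1 + 2*N²)))/4 = -(6 + (1 + N + 2*N²))/4 = -(7 + N + 2*N²)/4 = -7/4 - N²/2 - N/4)
(B(-4) + 10)² = ((-7/4 - ½*(-4)² - ¼*(-4)) + 10)² = ((-7/4 - ½*16 + 1) + 10)² = ((-7/4 - 8 + 1) + 10)² = (-35/4 + 10)² = (5/4)² = 25/16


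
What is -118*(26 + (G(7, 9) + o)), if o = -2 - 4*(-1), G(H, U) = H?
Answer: -4130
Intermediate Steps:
o = 2 (o = -2 + 4 = 2)
-118*(26 + (G(7, 9) + o)) = -118*(26 + (7 + 2)) = -118*(26 + 9) = -118*35 = -4130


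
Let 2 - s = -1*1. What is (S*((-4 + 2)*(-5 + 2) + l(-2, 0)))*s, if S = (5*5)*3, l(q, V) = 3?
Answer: 2025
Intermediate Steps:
S = 75 (S = 25*3 = 75)
s = 3 (s = 2 - (-1) = 2 - 1*(-1) = 2 + 1 = 3)
(S*((-4 + 2)*(-5 + 2) + l(-2, 0)))*s = (75*((-4 + 2)*(-5 + 2) + 3))*3 = (75*(-2*(-3) + 3))*3 = (75*(6 + 3))*3 = (75*9)*3 = 675*3 = 2025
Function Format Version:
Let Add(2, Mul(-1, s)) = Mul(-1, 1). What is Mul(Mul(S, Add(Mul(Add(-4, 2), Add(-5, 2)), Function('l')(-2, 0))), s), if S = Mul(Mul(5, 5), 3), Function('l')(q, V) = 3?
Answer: 2025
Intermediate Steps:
S = 75 (S = Mul(25, 3) = 75)
s = 3 (s = Add(2, Mul(-1, Mul(-1, 1))) = Add(2, Mul(-1, -1)) = Add(2, 1) = 3)
Mul(Mul(S, Add(Mul(Add(-4, 2), Add(-5, 2)), Function('l')(-2, 0))), s) = Mul(Mul(75, Add(Mul(Add(-4, 2), Add(-5, 2)), 3)), 3) = Mul(Mul(75, Add(Mul(-2, -3), 3)), 3) = Mul(Mul(75, Add(6, 3)), 3) = Mul(Mul(75, 9), 3) = Mul(675, 3) = 2025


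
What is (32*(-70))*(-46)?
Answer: 103040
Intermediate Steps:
(32*(-70))*(-46) = -2240*(-46) = 103040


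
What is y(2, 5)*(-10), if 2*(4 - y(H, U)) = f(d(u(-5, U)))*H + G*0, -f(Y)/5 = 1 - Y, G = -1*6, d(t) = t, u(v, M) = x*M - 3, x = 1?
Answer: 10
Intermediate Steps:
u(v, M) = -3 + M (u(v, M) = 1*M - 3 = M - 3 = -3 + M)
G = -6
f(Y) = -5 + 5*Y (f(Y) = -5*(1 - Y) = -5 + 5*Y)
y(H, U) = 4 - H*(-20 + 5*U)/2 (y(H, U) = 4 - ((-5 + 5*(-3 + U))*H - 6*0)/2 = 4 - ((-5 + (-15 + 5*U))*H + 0)/2 = 4 - ((-20 + 5*U)*H + 0)/2 = 4 - (H*(-20 + 5*U) + 0)/2 = 4 - H*(-20 + 5*U)/2)
y(2, 5)*(-10) = (4 - 5/2*2*(-4 + 5))*(-10) = (4 - 5/2*2*1)*(-10) = (4 - 5)*(-10) = -1*(-10) = 10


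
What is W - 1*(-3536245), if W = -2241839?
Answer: 1294406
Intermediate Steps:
W - 1*(-3536245) = -2241839 - 1*(-3536245) = -2241839 + 3536245 = 1294406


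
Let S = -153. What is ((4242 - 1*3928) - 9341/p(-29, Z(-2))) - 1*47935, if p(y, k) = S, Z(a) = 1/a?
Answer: -7276672/153 ≈ -47560.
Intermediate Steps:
p(y, k) = -153
((4242 - 1*3928) - 9341/p(-29, Z(-2))) - 1*47935 = ((4242 - 1*3928) - 9341/(-153)) - 1*47935 = ((4242 - 3928) - 9341*(-1/153)) - 47935 = (314 + 9341/153) - 47935 = 57383/153 - 47935 = -7276672/153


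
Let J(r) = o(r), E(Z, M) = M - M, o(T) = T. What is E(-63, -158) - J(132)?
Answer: -132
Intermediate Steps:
E(Z, M) = 0
J(r) = r
E(-63, -158) - J(132) = 0 - 1*132 = 0 - 132 = -132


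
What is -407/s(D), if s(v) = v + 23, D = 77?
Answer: -407/100 ≈ -4.0700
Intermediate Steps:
s(v) = 23 + v
-407/s(D) = -407/(23 + 77) = -407/100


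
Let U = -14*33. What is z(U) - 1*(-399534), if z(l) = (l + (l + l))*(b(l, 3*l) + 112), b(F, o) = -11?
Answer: 259548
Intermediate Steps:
U = -462
z(l) = 303*l (z(l) = (l + (l + l))*(-11 + 112) = (l + 2*l)*101 = (3*l)*101 = 303*l)
z(U) - 1*(-399534) = 303*(-462) - 1*(-399534) = -139986 + 399534 = 259548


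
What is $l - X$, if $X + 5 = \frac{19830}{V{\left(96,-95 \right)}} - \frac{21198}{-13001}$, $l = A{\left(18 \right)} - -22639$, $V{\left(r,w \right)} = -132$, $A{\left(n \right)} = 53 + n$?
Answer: $\frac{6539491679}{286022} \approx 22864.0$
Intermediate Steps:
$l = 22710$ ($l = \left(53 + 18\right) - -22639 = 71 + 22639 = 22710$)
$X = - \frac{43932059}{286022}$ ($X = -5 + \left(\frac{19830}{-132} - \frac{21198}{-13001}\right) = -5 + \left(19830 \left(- \frac{1}{132}\right) - - \frac{21198}{13001}\right) = -5 + \left(- \frac{3305}{22} + \frac{21198}{13001}\right) = -5 - \frac{42501949}{286022} = - \frac{43932059}{286022} \approx -153.6$)
$l - X = 22710 - - \frac{43932059}{286022} = 22710 + \frac{43932059}{286022} = \frac{6539491679}{286022}$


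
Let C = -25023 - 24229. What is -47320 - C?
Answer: 1932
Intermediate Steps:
C = -49252
-47320 - C = -47320 - 1*(-49252) = -47320 + 49252 = 1932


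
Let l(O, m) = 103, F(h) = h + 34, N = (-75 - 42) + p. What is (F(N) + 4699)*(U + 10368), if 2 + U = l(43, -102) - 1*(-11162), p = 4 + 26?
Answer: 100497626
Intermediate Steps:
p = 30
N = -87 (N = (-75 - 42) + 30 = -117 + 30 = -87)
F(h) = 34 + h
U = 11263 (U = -2 + (103 - 1*(-11162)) = -2 + (103 + 11162) = -2 + 11265 = 11263)
(F(N) + 4699)*(U + 10368) = ((34 - 87) + 4699)*(11263 + 10368) = (-53 + 4699)*21631 = 4646*21631 = 100497626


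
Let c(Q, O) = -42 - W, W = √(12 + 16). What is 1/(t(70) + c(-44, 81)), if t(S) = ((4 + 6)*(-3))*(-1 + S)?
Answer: -528/1115129 + √7/2230258 ≈ -0.00047230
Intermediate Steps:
W = 2*√7 (W = √28 = 2*√7 ≈ 5.2915)
t(S) = 30 - 30*S (t(S) = (10*(-3))*(-1 + S) = -30*(-1 + S) = 30 - 30*S)
c(Q, O) = -42 - 2*√7
1/(t(70) + c(-44, 81)) = 1/((30 - 30*70) + (-42 - 2*√7)) = 1/((30 - 2100) + (-42 - 2*√7)) = 1/(-2070 + (-42 - 2*√7)) = 1/(-2112 - 2*√7)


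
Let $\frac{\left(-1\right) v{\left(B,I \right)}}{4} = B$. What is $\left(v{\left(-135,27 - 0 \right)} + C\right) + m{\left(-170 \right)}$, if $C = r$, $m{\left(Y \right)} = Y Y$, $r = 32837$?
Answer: $62277$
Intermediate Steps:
$m{\left(Y \right)} = Y^{2}$
$v{\left(B,I \right)} = - 4 B$
$C = 32837$
$\left(v{\left(-135,27 - 0 \right)} + C\right) + m{\left(-170 \right)} = \left(\left(-4\right) \left(-135\right) + 32837\right) + \left(-170\right)^{2} = \left(540 + 32837\right) + 28900 = 33377 + 28900 = 62277$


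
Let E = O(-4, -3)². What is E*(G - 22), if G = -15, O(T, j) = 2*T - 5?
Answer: -6253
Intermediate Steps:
O(T, j) = -5 + 2*T
E = 169 (E = (-5 + 2*(-4))² = (-5 - 8)² = (-13)² = 169)
E*(G - 22) = 169*(-15 - 22) = 169*(-37) = -6253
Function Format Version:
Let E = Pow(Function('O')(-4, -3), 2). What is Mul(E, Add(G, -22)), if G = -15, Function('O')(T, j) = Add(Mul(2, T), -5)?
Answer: -6253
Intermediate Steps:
Function('O')(T, j) = Add(-5, Mul(2, T))
E = 169 (E = Pow(Add(-5, Mul(2, -4)), 2) = Pow(Add(-5, -8), 2) = Pow(-13, 2) = 169)
Mul(E, Add(G, -22)) = Mul(169, Add(-15, -22)) = Mul(169, -37) = -6253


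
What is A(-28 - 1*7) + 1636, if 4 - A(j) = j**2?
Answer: 415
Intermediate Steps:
A(j) = 4 - j**2
A(-28 - 1*7) + 1636 = (4 - (-28 - 1*7)**2) + 1636 = (4 - (-28 - 7)**2) + 1636 = (4 - 1*(-35)**2) + 1636 = (4 - 1*1225) + 1636 = (4 - 1225) + 1636 = -1221 + 1636 = 415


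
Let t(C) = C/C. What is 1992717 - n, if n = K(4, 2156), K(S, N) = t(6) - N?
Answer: 1994872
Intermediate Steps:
t(C) = 1
K(S, N) = 1 - N
n = -2155 (n = 1 - 1*2156 = 1 - 2156 = -2155)
1992717 - n = 1992717 - 1*(-2155) = 1992717 + 2155 = 1994872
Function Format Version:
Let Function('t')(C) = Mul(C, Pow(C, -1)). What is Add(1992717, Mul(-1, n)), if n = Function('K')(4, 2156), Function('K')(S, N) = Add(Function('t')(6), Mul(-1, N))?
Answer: 1994872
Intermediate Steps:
Function('t')(C) = 1
Function('K')(S, N) = Add(1, Mul(-1, N))
n = -2155 (n = Add(1, Mul(-1, 2156)) = Add(1, -2156) = -2155)
Add(1992717, Mul(-1, n)) = Add(1992717, Mul(-1, -2155)) = Add(1992717, 2155) = 1994872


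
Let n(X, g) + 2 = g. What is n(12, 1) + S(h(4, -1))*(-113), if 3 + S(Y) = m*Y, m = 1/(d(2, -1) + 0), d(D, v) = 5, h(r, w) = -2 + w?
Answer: 2029/5 ≈ 405.80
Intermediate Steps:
n(X, g) = -2 + g
m = 1/5 (m = 1/(5 + 0) = 1/5 ≈ 0.20000)
S(Y) = -3 + Y/5
n(12, 1) + S(h(4, -1))*(-113) = (-2 + 1) + (-3 + (-2 - 1)/5)*(-113) = -1 + (-3 + (1/5)*(-3))*(-113) = -1 + (-3 - 3/5)*(-113) = -1 - 18/5*(-113) = -1 + 2034/5 = 2029/5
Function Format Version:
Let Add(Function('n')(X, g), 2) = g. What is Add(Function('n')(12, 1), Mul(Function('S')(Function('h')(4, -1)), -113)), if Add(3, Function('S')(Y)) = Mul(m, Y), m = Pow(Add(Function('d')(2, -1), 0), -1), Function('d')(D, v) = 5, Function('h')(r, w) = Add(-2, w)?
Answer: Rational(2029, 5) ≈ 405.80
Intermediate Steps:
Function('n')(X, g) = Add(-2, g)
m = Rational(1, 5) (m = Pow(Add(5, 0), -1) = Pow(5, -1) = Rational(1, 5) ≈ 0.20000)
Function('S')(Y) = Add(-3, Mul(Rational(1, 5), Y))
Add(Function('n')(12, 1), Mul(Function('S')(Function('h')(4, -1)), -113)) = Add(Add(-2, 1), Mul(Add(-3, Mul(Rational(1, 5), Add(-2, -1))), -113)) = Add(-1, Mul(Add(-3, Mul(Rational(1, 5), -3)), -113)) = Add(-1, Mul(Add(-3, Rational(-3, 5)), -113)) = Add(-1, Mul(Rational(-18, 5), -113)) = Add(-1, Rational(2034, 5)) = Rational(2029, 5)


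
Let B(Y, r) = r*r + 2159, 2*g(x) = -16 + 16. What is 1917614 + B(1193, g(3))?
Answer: 1919773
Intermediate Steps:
g(x) = 0 (g(x) = (-16 + 16)/2 = (½)*0 = 0)
B(Y, r) = 2159 + r² (B(Y, r) = r² + 2159 = 2159 + r²)
1917614 + B(1193, g(3)) = 1917614 + (2159 + 0²) = 1917614 + (2159 + 0) = 1917614 + 2159 = 1919773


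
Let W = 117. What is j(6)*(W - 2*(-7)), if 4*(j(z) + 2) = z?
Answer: -131/2 ≈ -65.500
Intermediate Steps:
j(z) = -2 + z/4
j(6)*(W - 2*(-7)) = (-2 + (¼)*6)*(117 - 2*(-7)) = (-2 + 3/2)*(117 + 14) = -½*131 = -131/2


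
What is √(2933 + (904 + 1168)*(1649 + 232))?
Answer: √3900365 ≈ 1974.9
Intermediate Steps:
√(2933 + (904 + 1168)*(1649 + 232)) = √(2933 + 2072*1881) = √(2933 + 3897432) = √3900365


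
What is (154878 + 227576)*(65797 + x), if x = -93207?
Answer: -10483064140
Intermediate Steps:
(154878 + 227576)*(65797 + x) = (154878 + 227576)*(65797 - 93207) = 382454*(-27410) = -10483064140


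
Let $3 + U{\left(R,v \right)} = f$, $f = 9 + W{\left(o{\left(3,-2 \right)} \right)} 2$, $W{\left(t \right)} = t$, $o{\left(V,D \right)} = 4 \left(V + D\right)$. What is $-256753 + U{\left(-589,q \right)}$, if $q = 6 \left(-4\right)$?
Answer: $-256739$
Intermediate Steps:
$o{\left(V,D \right)} = 4 D + 4 V$ ($o{\left(V,D \right)} = 4 \left(D + V\right) = 4 D + 4 V$)
$q = -24$
$f = 17$ ($f = 9 + \left(4 \left(-2\right) + 4 \cdot 3\right) 2 = 9 + \left(-8 + 12\right) 2 = 9 + 4 \cdot 2 = 9 + 8 = 17$)
$U{\left(R,v \right)} = 14$ ($U{\left(R,v \right)} = -3 + 17 = 14$)
$-256753 + U{\left(-589,q \right)} = -256753 + 14 = -256739$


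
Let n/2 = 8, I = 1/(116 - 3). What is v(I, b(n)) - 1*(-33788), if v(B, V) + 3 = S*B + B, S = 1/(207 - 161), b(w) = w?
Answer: 175614477/5198 ≈ 33785.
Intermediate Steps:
I = 1/113 ≈ 0.0088496
n = 16 (n = 2*8 = 16)
S = 1/46 ≈ 0.021739
v(B, V) = -3 + 47*B/46 (v(B, V) = -3 + (B/46 + B) = -3 + 47*B/46)
v(I, b(n)) - 1*(-33788) = (-3 + (47/46)*(1/113)) - 1*(-33788) = (-3 + 47/5198) + 33788 = -15547/5198 + 33788 = 175614477/5198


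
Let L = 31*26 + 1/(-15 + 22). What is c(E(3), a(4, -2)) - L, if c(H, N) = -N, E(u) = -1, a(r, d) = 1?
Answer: -5650/7 ≈ -807.14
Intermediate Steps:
L = 5643/7 (L = 806 + 1/7 = 806 + ⅐ = 5643/7 ≈ 806.14)
c(E(3), a(4, -2)) - L = -1*1 - 1*5643/7 = -1 - 5643/7 = -5650/7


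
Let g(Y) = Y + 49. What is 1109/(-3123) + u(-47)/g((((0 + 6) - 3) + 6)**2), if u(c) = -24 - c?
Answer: -72341/405990 ≈ -0.17818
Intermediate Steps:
g(Y) = 49 + Y
1109/(-3123) + u(-47)/g((((0 + 6) - 3) + 6)**2) = 1109/(-3123) + (-24 - 1*(-47))/(49 + (((0 + 6) - 3) + 6)**2) = 1109*(-1/3123) + (-24 + 47)/(49 + ((6 - 3) + 6)**2) = -1109/3123 + 23/(49 + (3 + 6)**2) = -1109/3123 + 23/(49 + 9**2) = -1109/3123 + 23/(49 + 81) = -1109/3123 + 23/130 = -72341/405990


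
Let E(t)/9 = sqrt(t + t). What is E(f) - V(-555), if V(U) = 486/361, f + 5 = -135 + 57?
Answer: -486/361 + 9*I*sqrt(166) ≈ -1.3463 + 115.96*I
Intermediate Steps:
f = -83 (f = -5 + (-135 + 57) = -5 - 78 = -83)
V(U) = 486/361 (V(U) = 486*(1/361) = 486/361)
E(t) = 9*sqrt(2)*sqrt(t) (E(t) = 9*sqrt(t + t) = 9*sqrt(2*t) = 9*(sqrt(2)*sqrt(t)) = 9*sqrt(2)*sqrt(t))
E(f) - V(-555) = 9*sqrt(2)*sqrt(-83) - 1*486/361 = 9*sqrt(2)*(I*sqrt(83)) - 486/361 = 9*I*sqrt(166) - 486/361 = -486/361 + 9*I*sqrt(166)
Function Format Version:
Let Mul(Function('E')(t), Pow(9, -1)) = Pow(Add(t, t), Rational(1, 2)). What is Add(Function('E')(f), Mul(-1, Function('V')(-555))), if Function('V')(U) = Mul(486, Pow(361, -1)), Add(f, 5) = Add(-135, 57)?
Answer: Add(Rational(-486, 361), Mul(9, I, Pow(166, Rational(1, 2)))) ≈ Add(-1.3463, Mul(115.96, I))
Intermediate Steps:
f = -83 (f = Add(-5, Add(-135, 57)) = Add(-5, -78) = -83)
Function('V')(U) = Rational(486, 361) (Function('V')(U) = Mul(486, Rational(1, 361)) = Rational(486, 361))
Function('E')(t) = Mul(9, Pow(2, Rational(1, 2)), Pow(t, Rational(1, 2))) (Function('E')(t) = Mul(9, Pow(Add(t, t), Rational(1, 2))) = Mul(9, Pow(Mul(2, t), Rational(1, 2))) = Mul(9, Mul(Pow(2, Rational(1, 2)), Pow(t, Rational(1, 2)))) = Mul(9, Pow(2, Rational(1, 2)), Pow(t, Rational(1, 2))))
Add(Function('E')(f), Mul(-1, Function('V')(-555))) = Add(Mul(9, Pow(2, Rational(1, 2)), Pow(-83, Rational(1, 2))), Mul(-1, Rational(486, 361))) = Add(Mul(9, Pow(2, Rational(1, 2)), Mul(I, Pow(83, Rational(1, 2)))), Rational(-486, 361)) = Add(Mul(9, I, Pow(166, Rational(1, 2))), Rational(-486, 361)) = Add(Rational(-486, 361), Mul(9, I, Pow(166, Rational(1, 2))))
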